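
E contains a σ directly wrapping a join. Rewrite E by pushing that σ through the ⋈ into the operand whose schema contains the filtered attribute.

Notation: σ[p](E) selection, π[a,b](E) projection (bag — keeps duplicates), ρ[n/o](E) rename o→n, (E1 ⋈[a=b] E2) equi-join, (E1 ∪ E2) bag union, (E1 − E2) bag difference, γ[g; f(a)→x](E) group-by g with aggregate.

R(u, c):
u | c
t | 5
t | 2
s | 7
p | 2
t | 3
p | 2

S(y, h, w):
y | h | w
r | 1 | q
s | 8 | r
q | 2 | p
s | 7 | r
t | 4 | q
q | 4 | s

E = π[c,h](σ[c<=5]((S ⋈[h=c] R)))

σ filters on c, owned by the right side.
E' = π[c,h]((S ⋈[h=c] σ[c<=5](R)))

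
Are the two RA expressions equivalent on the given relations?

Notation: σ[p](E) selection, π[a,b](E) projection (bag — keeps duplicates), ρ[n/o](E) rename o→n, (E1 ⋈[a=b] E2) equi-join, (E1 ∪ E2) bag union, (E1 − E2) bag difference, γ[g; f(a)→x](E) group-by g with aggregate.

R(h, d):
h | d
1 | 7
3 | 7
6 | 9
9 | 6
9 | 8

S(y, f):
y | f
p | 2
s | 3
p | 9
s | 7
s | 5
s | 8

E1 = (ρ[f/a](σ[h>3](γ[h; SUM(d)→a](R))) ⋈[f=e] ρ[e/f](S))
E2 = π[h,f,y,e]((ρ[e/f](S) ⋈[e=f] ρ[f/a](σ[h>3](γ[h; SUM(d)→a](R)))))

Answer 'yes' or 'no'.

E1 subexpression sizes:
  R → 5
  γ[h; SUM(d)→a](R) → 4
  σ[h>3](γ[h; SUM(d)→a](R)) → 2
  ρ[f/a](σ[h>3](γ[h; SUM(d)→a](R))) → 2
  S → 6
  ρ[e/f](S) → 6
  (ρ[f/a](σ[h>3](γ[h; SUM(d)→a](R))) ⋈[f=e] ρ[e/f](S)) → 1
E2 subexpression sizes:
  S → 6
  ρ[e/f](S) → 6
  R → 5
  γ[h; SUM(d)→a](R) → 4
  σ[h>3](γ[h; SUM(d)→a](R)) → 2
  ρ[f/a](σ[h>3](γ[h; SUM(d)→a](R))) → 2
  (ρ[e/f](S) ⋈[e=f] ρ[f/a](σ[h>3](γ[h; SUM(d)→a](R)))) → 1
  π[h,f,y,e]((ρ[e/f](S) ⋈[e=f] ρ[f/a](σ[h>3](γ[h; SUM(d)→a](R))))) → 1

E1 and E2 produce the same multiset:
h | f | y | e
6 | 9 | p | 9

yes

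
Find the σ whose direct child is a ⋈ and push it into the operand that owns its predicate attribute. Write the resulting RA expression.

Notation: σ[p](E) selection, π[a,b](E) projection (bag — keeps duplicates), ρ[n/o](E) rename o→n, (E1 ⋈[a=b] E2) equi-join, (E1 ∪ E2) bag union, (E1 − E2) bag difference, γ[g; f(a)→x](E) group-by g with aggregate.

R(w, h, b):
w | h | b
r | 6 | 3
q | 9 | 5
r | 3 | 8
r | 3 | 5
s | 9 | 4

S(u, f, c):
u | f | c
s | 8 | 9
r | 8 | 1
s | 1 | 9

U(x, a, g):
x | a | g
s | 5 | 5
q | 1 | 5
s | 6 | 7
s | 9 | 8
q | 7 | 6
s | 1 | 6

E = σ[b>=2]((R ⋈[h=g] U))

σ filters on b, owned by the left side.
E' = (σ[b>=2](R) ⋈[h=g] U)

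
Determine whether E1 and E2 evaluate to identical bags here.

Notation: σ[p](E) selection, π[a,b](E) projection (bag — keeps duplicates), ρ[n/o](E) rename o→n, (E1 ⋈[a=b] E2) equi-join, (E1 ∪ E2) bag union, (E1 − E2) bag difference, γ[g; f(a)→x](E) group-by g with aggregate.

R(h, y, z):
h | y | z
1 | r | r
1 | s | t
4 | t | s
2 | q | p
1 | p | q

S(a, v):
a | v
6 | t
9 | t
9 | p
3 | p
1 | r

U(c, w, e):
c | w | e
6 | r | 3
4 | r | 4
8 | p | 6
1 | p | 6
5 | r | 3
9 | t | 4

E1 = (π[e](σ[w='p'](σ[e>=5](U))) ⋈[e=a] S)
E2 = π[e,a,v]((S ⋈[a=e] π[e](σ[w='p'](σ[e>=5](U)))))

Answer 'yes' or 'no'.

E1 row counts bottom-up:
  U → 6
  σ[e>=5](U) → 2
  σ[w='p'](σ[e>=5](U)) → 2
  π[e](σ[w='p'](σ[e>=5](U))) → 2
  S → 5
  (π[e](σ[w='p'](σ[e>=5](U))) ⋈[e=a] S) → 2
E2 row counts bottom-up:
  S → 5
  U → 6
  σ[e>=5](U) → 2
  σ[w='p'](σ[e>=5](U)) → 2
  π[e](σ[w='p'](σ[e>=5](U))) → 2
  (S ⋈[a=e] π[e](σ[w='p'](σ[e>=5](U)))) → 2
  π[e,a,v]((S ⋈[a=e] π[e](σ[w='p'](σ[e>=5](U))))) → 2

E1 and E2 produce the same multiset:
e | a | v
6 | 6 | t
6 | 6 | t

yes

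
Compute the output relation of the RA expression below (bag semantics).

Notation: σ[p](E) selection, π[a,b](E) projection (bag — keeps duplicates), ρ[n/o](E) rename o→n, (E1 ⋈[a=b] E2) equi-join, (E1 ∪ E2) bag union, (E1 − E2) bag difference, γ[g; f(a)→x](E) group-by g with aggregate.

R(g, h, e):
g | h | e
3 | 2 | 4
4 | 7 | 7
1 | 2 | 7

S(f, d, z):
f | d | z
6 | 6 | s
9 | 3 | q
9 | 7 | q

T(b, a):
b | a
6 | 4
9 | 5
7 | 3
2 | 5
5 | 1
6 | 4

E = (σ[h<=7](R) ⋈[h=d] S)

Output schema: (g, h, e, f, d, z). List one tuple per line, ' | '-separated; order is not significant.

Stepwise |·|:
  R → 3
  σ[h<=7](R) → 3
  S → 3
  (σ[h<=7](R) ⋈[h=d] S) → 1

== RESULT ==
g | h | e | f | d | z
4 | 7 | 7 | 9 | 7 | q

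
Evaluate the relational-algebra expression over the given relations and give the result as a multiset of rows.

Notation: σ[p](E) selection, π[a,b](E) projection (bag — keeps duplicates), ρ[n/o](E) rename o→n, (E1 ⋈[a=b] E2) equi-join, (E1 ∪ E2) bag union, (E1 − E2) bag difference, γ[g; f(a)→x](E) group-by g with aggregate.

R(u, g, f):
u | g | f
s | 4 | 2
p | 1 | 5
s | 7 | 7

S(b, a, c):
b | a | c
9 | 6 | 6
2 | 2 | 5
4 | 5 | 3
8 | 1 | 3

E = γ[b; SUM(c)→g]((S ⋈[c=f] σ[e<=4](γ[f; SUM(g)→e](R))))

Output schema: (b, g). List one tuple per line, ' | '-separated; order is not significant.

Per-node cardinality:
  S → 4
  R → 3
  γ[f; SUM(g)→e](R) → 3
  σ[e<=4](γ[f; SUM(g)→e](R)) → 2
  (S ⋈[c=f] σ[e<=4](γ[f; SUM(g)→e](R))) → 1
  γ[b; SUM(c)→g]((S ⋈[c=f] σ[e<=4](γ[f; SUM(g)→e](R)))) → 1

== RESULT ==
b | g
2 | 5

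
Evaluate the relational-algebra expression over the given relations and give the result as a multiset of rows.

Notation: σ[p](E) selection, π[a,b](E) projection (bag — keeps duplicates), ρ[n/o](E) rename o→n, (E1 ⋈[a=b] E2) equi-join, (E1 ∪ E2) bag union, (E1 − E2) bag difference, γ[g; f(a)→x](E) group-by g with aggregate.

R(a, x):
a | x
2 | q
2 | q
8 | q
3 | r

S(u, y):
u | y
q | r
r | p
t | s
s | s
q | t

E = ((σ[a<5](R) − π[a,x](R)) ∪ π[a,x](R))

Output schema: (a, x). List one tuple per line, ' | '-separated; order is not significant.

Per-node cardinality:
  R → 4
  σ[a<5](R) → 3
  R → 4
  π[a,x](R) → 4
  (σ[a<5](R) − π[a,x](R)) → 0
  R → 4
  π[a,x](R) → 4
  ((σ[a<5](R) − π[a,x](R)) ∪ π[a,x](R)) → 4

== RESULT ==
a | x
2 | q
2 | q
3 | r
8 | q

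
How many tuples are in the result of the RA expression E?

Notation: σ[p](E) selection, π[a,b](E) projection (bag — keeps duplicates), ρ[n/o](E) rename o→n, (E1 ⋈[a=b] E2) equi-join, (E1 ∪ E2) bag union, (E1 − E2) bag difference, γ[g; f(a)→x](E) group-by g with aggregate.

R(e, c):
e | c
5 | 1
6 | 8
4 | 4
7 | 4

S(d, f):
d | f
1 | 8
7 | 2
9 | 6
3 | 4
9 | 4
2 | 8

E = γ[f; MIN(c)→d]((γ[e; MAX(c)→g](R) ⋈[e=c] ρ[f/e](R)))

Stepwise |·|:
  R → 4
  γ[e; MAX(c)→g](R) → 4
  R → 4
  ρ[f/e](R) → 4
  (γ[e; MAX(c)→g](R) ⋈[e=c] ρ[f/e](R)) → 2
  γ[f; MIN(c)→d]((γ[e; MAX(c)→g](R) ⋈[e=c] ρ[f/e](R))) → 2

|E| = 2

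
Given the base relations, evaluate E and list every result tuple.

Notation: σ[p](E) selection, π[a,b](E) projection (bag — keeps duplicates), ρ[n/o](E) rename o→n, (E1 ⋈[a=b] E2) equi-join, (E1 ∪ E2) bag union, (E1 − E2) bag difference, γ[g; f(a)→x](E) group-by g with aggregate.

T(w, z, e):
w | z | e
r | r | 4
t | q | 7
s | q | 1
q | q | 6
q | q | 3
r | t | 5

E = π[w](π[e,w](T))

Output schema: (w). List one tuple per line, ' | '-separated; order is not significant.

Row counts bottom-up:
  T → 6
  π[e,w](T) → 6
  π[w](π[e,w](T)) → 6

== RESULT ==
w
q
q
r
r
s
t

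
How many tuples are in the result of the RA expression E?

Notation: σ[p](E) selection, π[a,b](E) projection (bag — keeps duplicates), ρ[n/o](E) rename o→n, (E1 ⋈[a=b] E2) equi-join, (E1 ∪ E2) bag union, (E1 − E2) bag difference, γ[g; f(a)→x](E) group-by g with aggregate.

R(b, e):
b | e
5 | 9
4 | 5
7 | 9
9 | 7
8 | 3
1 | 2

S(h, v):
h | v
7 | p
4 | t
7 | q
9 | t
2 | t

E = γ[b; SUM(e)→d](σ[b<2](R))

Subexpression sizes:
  R → 6
  σ[b<2](R) → 1
  γ[b; SUM(e)→d](σ[b<2](R)) → 1

|E| = 1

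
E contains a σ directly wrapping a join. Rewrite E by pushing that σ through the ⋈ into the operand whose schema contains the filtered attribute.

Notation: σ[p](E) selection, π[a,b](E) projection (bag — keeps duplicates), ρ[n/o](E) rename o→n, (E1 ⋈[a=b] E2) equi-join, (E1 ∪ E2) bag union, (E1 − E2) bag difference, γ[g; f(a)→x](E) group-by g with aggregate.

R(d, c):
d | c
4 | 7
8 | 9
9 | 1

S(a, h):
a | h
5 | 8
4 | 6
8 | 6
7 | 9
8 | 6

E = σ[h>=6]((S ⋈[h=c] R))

σ filters on h, owned by the left side.
E' = (σ[h>=6](S) ⋈[h=c] R)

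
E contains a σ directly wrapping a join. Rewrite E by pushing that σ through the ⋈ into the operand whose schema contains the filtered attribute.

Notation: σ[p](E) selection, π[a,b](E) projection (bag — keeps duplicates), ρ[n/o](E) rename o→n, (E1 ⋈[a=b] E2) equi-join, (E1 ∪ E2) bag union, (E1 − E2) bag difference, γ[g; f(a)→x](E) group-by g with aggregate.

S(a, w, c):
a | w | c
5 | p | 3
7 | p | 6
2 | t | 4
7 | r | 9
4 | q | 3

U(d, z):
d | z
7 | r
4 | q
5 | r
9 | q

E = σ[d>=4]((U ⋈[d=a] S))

σ filters on d, owned by the left side.
E' = (σ[d>=4](U) ⋈[d=a] S)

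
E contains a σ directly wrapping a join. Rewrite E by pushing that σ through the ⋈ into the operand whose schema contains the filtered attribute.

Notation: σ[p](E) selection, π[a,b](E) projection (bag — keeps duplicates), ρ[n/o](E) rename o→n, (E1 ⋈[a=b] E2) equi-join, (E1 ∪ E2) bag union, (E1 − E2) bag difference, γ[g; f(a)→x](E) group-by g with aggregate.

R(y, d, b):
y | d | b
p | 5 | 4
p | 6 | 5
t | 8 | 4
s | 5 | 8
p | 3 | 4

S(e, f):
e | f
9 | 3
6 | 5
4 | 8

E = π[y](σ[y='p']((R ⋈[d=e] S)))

σ filters on y, owned by the left side.
E' = π[y]((σ[y='p'](R) ⋈[d=e] S))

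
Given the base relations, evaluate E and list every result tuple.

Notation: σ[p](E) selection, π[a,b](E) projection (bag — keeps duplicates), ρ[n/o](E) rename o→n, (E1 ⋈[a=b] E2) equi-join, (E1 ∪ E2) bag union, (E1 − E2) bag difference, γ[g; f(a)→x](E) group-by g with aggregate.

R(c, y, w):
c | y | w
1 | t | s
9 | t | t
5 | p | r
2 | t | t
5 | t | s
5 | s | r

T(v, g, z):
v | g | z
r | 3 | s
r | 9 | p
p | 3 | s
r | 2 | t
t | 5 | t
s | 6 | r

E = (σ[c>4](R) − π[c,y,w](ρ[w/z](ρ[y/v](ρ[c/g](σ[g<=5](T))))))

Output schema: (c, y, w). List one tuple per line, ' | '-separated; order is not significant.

Per-node cardinality:
  R → 6
  σ[c>4](R) → 4
  T → 6
  σ[g<=5](T) → 4
  ρ[c/g](σ[g<=5](T)) → 4
  ρ[y/v](ρ[c/g](σ[g<=5](T))) → 4
  ρ[w/z](ρ[y/v](ρ[c/g](σ[g<=5](T)))) → 4
  π[c,y,w](ρ[w/z](ρ[y/v](ρ[c/g](σ[g<=5](T))))) → 4
  (σ[c>4](R) − π[c,y,w](ρ[w/z](ρ[y/v](ρ[c/g](σ[g<=5](T)))))) → 4

== RESULT ==
c | y | w
5 | p | r
5 | s | r
5 | t | s
9 | t | t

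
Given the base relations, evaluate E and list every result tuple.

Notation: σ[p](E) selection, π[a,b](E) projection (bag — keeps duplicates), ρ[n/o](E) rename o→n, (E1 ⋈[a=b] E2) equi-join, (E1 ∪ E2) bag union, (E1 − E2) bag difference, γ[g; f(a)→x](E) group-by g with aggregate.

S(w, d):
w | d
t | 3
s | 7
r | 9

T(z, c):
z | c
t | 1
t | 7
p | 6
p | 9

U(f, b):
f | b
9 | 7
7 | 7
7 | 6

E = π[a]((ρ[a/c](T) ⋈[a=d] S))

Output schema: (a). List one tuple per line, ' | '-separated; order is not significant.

Stepwise |·|:
  T → 4
  ρ[a/c](T) → 4
  S → 3
  (ρ[a/c](T) ⋈[a=d] S) → 2
  π[a]((ρ[a/c](T) ⋈[a=d] S)) → 2

== RESULT ==
a
7
9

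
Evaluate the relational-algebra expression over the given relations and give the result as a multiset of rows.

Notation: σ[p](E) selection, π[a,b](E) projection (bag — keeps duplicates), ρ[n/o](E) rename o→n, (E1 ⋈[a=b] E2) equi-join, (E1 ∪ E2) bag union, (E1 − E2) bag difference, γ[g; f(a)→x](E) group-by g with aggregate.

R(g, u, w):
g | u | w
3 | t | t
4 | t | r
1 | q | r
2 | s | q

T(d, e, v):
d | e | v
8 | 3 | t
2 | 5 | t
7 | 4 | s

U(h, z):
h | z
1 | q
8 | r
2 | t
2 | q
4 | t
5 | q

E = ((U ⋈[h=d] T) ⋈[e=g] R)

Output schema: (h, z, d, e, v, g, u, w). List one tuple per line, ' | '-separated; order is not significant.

Stepwise |·|:
  U → 6
  T → 3
  (U ⋈[h=d] T) → 3
  R → 4
  ((U ⋈[h=d] T) ⋈[e=g] R) → 1

== RESULT ==
h | z | d | e | v | g | u | w
8 | r | 8 | 3 | t | 3 | t | t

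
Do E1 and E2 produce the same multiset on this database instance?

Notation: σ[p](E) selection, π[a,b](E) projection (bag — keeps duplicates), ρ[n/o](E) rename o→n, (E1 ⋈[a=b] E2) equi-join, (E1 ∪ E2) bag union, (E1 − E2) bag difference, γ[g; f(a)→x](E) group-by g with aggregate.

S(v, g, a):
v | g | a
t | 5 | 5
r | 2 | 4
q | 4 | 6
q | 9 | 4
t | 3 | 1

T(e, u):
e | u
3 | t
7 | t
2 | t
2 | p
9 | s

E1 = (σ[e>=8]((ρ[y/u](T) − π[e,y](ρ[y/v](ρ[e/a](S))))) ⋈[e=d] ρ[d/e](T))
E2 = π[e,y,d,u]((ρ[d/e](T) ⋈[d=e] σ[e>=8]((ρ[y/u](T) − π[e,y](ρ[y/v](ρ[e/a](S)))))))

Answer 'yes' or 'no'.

E1 row counts bottom-up:
  T → 5
  ρ[y/u](T) → 5
  S → 5
  ρ[e/a](S) → 5
  ρ[y/v](ρ[e/a](S)) → 5
  π[e,y](ρ[y/v](ρ[e/a](S))) → 5
  (ρ[y/u](T) − π[e,y](ρ[y/v](ρ[e/a](S)))) → 5
  σ[e>=8]((ρ[y/u](T) − π[e,y](ρ[y/v](ρ[e/a](S))))) → 1
  T → 5
  ρ[d/e](T) → 5
  (σ[e>=8]((ρ[y/u](T) − π[e,y](ρ[y/v](ρ[e/a](S))))) ⋈[e=d] ρ[d/e](T)) → 1
E2 row counts bottom-up:
  T → 5
  ρ[d/e](T) → 5
  T → 5
  ρ[y/u](T) → 5
  S → 5
  ρ[e/a](S) → 5
  ρ[y/v](ρ[e/a](S)) → 5
  π[e,y](ρ[y/v](ρ[e/a](S))) → 5
  (ρ[y/u](T) − π[e,y](ρ[y/v](ρ[e/a](S)))) → 5
  σ[e>=8]((ρ[y/u](T) − π[e,y](ρ[y/v](ρ[e/a](S))))) → 1
  (ρ[d/e](T) ⋈[d=e] σ[e>=8]((ρ[y/u](T) − π[e,y](ρ[y/v](ρ[e/a](S)))))) → 1
  π[e,y,d,u]((ρ[d/e](T) ⋈[d=e] σ[e>=8]((ρ[y/u](T) − π[e,y](ρ[y/v](ρ[e/a](S))))))) → 1

E1 and E2 produce the same multiset:
e | y | d | u
9 | s | 9 | s

yes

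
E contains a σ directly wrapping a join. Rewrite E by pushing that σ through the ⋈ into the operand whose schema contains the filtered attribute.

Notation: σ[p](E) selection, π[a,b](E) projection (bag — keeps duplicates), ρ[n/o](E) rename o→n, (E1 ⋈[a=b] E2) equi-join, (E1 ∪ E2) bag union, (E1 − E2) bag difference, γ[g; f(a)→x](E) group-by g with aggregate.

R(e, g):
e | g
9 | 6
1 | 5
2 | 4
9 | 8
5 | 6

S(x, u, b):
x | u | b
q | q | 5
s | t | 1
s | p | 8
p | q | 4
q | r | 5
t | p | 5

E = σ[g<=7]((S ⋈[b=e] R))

σ filters on g, owned by the right side.
E' = (S ⋈[b=e] σ[g<=7](R))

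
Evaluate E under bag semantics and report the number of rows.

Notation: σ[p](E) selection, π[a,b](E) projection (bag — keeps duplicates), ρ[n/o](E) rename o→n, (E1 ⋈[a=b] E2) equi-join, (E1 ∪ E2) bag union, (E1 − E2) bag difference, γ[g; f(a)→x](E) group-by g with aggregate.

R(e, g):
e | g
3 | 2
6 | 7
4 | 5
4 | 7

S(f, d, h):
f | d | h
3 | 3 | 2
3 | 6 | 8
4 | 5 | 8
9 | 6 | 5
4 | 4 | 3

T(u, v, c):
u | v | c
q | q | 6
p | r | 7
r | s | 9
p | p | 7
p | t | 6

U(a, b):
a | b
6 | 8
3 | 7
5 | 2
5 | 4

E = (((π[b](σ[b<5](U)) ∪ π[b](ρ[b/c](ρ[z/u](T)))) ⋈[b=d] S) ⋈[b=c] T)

Per-node cardinality:
  U → 4
  σ[b<5](U) → 2
  π[b](σ[b<5](U)) → 2
  T → 5
  ρ[z/u](T) → 5
  ρ[b/c](ρ[z/u](T)) → 5
  π[b](ρ[b/c](ρ[z/u](T))) → 5
  (π[b](σ[b<5](U)) ∪ π[b](ρ[b/c](ρ[z/u](T)))) → 7
  S → 5
  ((π[b](σ[b<5](U)) ∪ π[b](ρ[b/c](ρ[z/u](T)))) ⋈[b=d] S) → 5
  T → 5
  (((π[b](σ[b<5](U)) ∪ π[b](ρ[b/c](ρ[z/u](T)))) ⋈[b=d] S) ⋈[b=c] T) → 8

|E| = 8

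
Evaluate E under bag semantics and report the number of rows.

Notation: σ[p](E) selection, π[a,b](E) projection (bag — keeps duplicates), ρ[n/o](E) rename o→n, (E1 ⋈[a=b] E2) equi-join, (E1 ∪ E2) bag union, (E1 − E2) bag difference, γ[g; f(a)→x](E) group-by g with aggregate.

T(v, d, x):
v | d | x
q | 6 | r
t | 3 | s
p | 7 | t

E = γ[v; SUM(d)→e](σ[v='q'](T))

Stepwise |·|:
  T → 3
  σ[v='q'](T) → 1
  γ[v; SUM(d)→e](σ[v='q'](T)) → 1

|E| = 1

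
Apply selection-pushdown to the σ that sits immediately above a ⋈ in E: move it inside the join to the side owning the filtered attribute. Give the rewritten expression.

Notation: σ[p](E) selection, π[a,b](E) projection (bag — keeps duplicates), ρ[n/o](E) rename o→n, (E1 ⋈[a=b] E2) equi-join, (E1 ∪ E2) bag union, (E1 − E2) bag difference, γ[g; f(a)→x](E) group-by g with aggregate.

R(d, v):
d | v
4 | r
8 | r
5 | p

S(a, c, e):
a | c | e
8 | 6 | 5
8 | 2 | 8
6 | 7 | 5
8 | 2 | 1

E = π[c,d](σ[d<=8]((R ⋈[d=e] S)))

σ filters on d, owned by the left side.
E' = π[c,d]((σ[d<=8](R) ⋈[d=e] S))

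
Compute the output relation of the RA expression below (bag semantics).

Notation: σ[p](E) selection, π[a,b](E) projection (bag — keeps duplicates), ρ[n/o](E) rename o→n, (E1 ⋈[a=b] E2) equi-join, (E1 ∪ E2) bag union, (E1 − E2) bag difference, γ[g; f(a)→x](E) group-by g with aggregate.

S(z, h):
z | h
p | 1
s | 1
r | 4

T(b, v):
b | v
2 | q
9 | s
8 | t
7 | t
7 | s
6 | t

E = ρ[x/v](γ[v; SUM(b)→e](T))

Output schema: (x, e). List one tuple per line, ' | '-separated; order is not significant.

Row counts bottom-up:
  T → 6
  γ[v; SUM(b)→e](T) → 3
  ρ[x/v](γ[v; SUM(b)→e](T)) → 3

== RESULT ==
x | e
q | 2
s | 16
t | 21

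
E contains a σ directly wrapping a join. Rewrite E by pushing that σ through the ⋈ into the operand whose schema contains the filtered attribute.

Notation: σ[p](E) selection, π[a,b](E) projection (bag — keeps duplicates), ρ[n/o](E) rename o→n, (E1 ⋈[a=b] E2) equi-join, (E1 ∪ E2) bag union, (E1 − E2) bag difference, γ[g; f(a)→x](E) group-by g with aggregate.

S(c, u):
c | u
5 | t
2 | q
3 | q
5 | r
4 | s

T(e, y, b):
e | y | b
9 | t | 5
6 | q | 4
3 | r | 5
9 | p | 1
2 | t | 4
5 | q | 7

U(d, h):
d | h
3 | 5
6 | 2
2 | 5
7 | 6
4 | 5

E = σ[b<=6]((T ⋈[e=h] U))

σ filters on b, owned by the left side.
E' = (σ[b<=6](T) ⋈[e=h] U)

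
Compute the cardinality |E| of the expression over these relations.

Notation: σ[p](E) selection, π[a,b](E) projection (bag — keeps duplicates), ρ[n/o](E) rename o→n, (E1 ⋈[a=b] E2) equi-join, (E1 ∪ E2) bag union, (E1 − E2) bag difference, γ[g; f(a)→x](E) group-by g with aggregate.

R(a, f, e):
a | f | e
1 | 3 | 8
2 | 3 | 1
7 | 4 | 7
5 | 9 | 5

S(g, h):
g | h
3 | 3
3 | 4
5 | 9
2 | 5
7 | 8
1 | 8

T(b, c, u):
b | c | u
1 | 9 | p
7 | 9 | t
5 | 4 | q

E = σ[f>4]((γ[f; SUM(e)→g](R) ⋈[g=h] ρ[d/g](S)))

Stepwise |·|:
  R → 4
  γ[f; SUM(e)→g](R) → 3
  S → 6
  ρ[d/g](S) → 6
  (γ[f; SUM(e)→g](R) ⋈[g=h] ρ[d/g](S)) → 2
  σ[f>4]((γ[f; SUM(e)→g](R) ⋈[g=h] ρ[d/g](S))) → 1

|E| = 1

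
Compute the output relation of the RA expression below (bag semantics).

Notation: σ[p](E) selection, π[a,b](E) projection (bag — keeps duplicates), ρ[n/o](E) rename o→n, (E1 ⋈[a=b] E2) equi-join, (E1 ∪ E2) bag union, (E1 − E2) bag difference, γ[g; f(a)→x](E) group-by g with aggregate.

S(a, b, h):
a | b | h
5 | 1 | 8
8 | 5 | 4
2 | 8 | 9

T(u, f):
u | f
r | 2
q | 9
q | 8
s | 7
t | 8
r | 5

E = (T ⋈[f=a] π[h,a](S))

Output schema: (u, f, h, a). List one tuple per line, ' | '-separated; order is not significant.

Per-node cardinality:
  T → 6
  S → 3
  π[h,a](S) → 3
  (T ⋈[f=a] π[h,a](S)) → 4

== RESULT ==
u | f | h | a
q | 8 | 4 | 8
r | 2 | 9 | 2
r | 5 | 8 | 5
t | 8 | 4 | 8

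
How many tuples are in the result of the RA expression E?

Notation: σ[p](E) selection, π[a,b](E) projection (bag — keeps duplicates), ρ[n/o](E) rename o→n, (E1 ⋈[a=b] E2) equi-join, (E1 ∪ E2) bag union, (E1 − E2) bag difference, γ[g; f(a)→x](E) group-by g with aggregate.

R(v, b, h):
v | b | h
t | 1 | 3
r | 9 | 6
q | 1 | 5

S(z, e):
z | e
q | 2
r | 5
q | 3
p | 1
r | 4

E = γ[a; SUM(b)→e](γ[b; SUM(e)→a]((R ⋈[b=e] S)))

Subexpression sizes:
  R → 3
  S → 5
  (R ⋈[b=e] S) → 2
  γ[b; SUM(e)→a]((R ⋈[b=e] S)) → 1
  γ[a; SUM(b)→e](γ[b; SUM(e)→a]((R ⋈[b=e] S))) → 1

|E| = 1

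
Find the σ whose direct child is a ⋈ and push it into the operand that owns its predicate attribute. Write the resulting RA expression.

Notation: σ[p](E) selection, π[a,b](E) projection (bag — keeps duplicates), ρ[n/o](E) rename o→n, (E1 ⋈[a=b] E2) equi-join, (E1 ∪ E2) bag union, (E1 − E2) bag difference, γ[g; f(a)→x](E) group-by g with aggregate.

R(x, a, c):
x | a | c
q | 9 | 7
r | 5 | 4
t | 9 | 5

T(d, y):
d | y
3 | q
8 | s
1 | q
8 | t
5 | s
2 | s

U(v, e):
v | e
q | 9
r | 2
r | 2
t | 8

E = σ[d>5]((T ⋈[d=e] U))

σ filters on d, owned by the left side.
E' = (σ[d>5](T) ⋈[d=e] U)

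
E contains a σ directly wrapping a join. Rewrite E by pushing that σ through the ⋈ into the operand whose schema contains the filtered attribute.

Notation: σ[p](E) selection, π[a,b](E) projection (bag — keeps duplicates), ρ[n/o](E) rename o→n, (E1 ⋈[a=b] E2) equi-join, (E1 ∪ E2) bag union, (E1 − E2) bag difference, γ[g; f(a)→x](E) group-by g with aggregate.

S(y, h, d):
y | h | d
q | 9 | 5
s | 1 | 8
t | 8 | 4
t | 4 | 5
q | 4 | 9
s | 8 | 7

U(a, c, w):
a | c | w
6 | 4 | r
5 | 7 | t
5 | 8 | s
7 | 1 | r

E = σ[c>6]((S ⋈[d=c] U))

σ filters on c, owned by the right side.
E' = (S ⋈[d=c] σ[c>6](U))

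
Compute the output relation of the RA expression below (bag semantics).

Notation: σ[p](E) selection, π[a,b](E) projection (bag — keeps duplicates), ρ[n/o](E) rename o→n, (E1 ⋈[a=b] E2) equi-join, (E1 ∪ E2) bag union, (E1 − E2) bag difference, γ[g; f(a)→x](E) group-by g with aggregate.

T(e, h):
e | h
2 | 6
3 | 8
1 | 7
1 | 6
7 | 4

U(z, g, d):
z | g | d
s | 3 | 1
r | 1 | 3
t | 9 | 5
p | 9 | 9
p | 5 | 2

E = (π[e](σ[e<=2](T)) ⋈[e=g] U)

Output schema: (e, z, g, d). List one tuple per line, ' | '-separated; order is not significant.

Subexpression sizes:
  T → 5
  σ[e<=2](T) → 3
  π[e](σ[e<=2](T)) → 3
  U → 5
  (π[e](σ[e<=2](T)) ⋈[e=g] U) → 2

== RESULT ==
e | z | g | d
1 | r | 1 | 3
1 | r | 1 | 3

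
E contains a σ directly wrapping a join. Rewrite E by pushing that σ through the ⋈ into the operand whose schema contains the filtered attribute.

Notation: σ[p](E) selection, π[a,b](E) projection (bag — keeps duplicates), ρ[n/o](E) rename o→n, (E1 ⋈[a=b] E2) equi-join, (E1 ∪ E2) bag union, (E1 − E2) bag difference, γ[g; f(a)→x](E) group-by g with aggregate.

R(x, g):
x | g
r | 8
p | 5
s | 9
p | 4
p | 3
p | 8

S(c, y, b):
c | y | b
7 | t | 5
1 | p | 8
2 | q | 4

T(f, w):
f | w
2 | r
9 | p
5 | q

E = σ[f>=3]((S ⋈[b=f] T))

σ filters on f, owned by the right side.
E' = (S ⋈[b=f] σ[f>=3](T))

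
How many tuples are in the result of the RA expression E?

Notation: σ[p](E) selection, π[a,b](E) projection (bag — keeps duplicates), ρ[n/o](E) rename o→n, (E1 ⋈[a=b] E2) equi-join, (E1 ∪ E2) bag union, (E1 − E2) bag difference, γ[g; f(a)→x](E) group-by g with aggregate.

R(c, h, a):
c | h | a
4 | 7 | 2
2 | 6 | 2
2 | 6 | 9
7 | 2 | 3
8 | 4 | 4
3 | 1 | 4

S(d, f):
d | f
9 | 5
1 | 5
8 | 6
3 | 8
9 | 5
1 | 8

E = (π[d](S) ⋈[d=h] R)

Subexpression sizes:
  S → 6
  π[d](S) → 6
  R → 6
  (π[d](S) ⋈[d=h] R) → 2

|E| = 2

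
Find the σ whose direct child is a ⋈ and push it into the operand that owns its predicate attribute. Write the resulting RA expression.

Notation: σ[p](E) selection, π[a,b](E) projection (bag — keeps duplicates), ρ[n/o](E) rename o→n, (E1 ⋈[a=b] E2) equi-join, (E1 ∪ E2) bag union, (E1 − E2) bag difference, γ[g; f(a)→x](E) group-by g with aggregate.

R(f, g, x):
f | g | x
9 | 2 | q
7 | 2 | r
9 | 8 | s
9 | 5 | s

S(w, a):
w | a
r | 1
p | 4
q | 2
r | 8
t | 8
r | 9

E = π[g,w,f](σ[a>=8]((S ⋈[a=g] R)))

σ filters on a, owned by the left side.
E' = π[g,w,f]((σ[a>=8](S) ⋈[a=g] R))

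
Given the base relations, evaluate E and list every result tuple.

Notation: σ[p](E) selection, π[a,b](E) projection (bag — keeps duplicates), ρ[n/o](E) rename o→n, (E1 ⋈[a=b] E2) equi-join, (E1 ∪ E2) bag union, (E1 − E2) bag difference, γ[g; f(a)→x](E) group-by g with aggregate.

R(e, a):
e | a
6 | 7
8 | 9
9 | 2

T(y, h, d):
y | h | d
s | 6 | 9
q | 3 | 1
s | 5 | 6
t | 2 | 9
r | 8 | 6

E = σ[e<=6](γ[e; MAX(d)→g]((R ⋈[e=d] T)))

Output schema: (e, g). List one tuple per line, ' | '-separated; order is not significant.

Subexpression sizes:
  R → 3
  T → 5
  (R ⋈[e=d] T) → 4
  γ[e; MAX(d)→g]((R ⋈[e=d] T)) → 2
  σ[e<=6](γ[e; MAX(d)→g]((R ⋈[e=d] T))) → 1

== RESULT ==
e | g
6 | 6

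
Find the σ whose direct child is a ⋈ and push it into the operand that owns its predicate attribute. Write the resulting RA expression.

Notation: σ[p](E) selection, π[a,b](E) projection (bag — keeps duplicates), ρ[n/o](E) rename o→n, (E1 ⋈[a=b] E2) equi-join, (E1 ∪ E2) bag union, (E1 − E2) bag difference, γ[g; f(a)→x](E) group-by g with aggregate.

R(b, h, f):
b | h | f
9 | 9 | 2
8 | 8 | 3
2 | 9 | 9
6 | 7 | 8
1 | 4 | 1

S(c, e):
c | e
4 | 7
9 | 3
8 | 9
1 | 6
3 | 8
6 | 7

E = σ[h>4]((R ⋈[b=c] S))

σ filters on h, owned by the left side.
E' = (σ[h>4](R) ⋈[b=c] S)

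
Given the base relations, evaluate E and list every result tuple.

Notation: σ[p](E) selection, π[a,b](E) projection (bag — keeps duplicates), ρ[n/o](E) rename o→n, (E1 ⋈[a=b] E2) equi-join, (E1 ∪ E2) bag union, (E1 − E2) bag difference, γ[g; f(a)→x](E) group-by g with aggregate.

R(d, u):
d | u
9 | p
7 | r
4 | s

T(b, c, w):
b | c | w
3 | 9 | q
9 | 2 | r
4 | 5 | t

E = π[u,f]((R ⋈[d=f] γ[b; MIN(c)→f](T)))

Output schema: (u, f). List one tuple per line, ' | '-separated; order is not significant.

Subexpression sizes:
  R → 3
  T → 3
  γ[b; MIN(c)→f](T) → 3
  (R ⋈[d=f] γ[b; MIN(c)→f](T)) → 1
  π[u,f]((R ⋈[d=f] γ[b; MIN(c)→f](T))) → 1

== RESULT ==
u | f
p | 9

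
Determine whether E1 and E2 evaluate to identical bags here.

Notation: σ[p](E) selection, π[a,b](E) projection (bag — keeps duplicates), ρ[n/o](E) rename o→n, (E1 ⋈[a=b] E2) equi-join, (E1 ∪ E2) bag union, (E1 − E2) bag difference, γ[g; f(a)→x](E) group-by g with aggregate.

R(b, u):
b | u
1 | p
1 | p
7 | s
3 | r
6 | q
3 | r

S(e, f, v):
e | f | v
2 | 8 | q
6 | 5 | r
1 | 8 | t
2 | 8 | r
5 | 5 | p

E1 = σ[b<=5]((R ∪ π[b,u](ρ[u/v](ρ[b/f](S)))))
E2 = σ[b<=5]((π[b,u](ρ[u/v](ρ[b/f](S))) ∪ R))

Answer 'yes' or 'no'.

E1 stepwise |·|:
  R → 6
  S → 5
  ρ[b/f](S) → 5
  ρ[u/v](ρ[b/f](S)) → 5
  π[b,u](ρ[u/v](ρ[b/f](S))) → 5
  (R ∪ π[b,u](ρ[u/v](ρ[b/f](S)))) → 11
  σ[b<=5]((R ∪ π[b,u](ρ[u/v](ρ[b/f](S))))) → 6
E2 stepwise |·|:
  S → 5
  ρ[b/f](S) → 5
  ρ[u/v](ρ[b/f](S)) → 5
  π[b,u](ρ[u/v](ρ[b/f](S))) → 5
  R → 6
  (π[b,u](ρ[u/v](ρ[b/f](S))) ∪ R) → 11
  σ[b<=5]((π[b,u](ρ[u/v](ρ[b/f](S))) ∪ R)) → 6

E1 and E2 produce the same multiset:
b | u
1 | p
1 | p
3 | r
3 | r
5 | p
5 | r

yes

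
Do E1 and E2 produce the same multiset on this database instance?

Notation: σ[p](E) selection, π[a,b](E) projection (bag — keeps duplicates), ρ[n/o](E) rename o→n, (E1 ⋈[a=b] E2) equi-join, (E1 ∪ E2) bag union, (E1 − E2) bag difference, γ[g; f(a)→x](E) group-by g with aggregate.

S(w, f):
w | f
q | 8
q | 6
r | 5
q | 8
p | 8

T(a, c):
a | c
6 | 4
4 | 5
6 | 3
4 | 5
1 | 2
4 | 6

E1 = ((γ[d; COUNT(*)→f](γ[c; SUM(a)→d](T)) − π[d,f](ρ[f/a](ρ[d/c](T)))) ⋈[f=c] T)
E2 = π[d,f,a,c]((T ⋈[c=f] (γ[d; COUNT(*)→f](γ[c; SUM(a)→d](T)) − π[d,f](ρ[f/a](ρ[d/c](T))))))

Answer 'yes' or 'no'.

E1 subexpression sizes:
  T → 6
  γ[c; SUM(a)→d](T) → 5
  γ[d; COUNT(*)→f](γ[c; SUM(a)→d](T)) → 4
  T → 6
  ρ[d/c](T) → 6
  ρ[f/a](ρ[d/c](T)) → 6
  π[d,f](ρ[f/a](ρ[d/c](T))) → 6
  (γ[d; COUNT(*)→f](γ[c; SUM(a)→d](T)) − π[d,f](ρ[f/a](ρ[d/c](T)))) → 4
  T → 6
  ((γ[d; COUNT(*)→f](γ[c; SUM(a)→d](T)) − π[d,f](ρ[f/a](ρ[d/c](T)))) ⋈[f=c] T) → 1
E2 subexpression sizes:
  T → 6
  T → 6
  γ[c; SUM(a)→d](T) → 5
  γ[d; COUNT(*)→f](γ[c; SUM(a)→d](T)) → 4
  T → 6
  ρ[d/c](T) → 6
  ρ[f/a](ρ[d/c](T)) → 6
  π[d,f](ρ[f/a](ρ[d/c](T))) → 6
  (γ[d; COUNT(*)→f](γ[c; SUM(a)→d](T)) − π[d,f](ρ[f/a](ρ[d/c](T)))) → 4
  (T ⋈[c=f] (γ[d; COUNT(*)→f](γ[c; SUM(a)→d](T)) − π[d,f](ρ[f/a](ρ[d/c](T))))) → 1
  π[d,f,a,c]((T ⋈[c=f] (γ[d; COUNT(*)→f](γ[c; SUM(a)→d](T)) − π[d,f](ρ[f/a](ρ[d/c](T)))))) → 1

E1 and E2 produce the same multiset:
d | f | a | c
6 | 2 | 1 | 2

yes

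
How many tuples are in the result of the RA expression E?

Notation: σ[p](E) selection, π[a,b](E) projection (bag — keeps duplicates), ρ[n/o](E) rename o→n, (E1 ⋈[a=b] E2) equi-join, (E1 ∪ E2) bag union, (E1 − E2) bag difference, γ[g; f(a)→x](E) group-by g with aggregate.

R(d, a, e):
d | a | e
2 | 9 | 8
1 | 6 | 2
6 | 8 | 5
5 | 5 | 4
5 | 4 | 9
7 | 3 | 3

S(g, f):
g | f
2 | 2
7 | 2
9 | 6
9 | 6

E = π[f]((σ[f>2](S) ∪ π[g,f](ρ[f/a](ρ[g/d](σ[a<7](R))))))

Stepwise |·|:
  S → 4
  σ[f>2](S) → 2
  R → 6
  σ[a<7](R) → 4
  ρ[g/d](σ[a<7](R)) → 4
  ρ[f/a](ρ[g/d](σ[a<7](R))) → 4
  π[g,f](ρ[f/a](ρ[g/d](σ[a<7](R)))) → 4
  (σ[f>2](S) ∪ π[g,f](ρ[f/a](ρ[g/d](σ[a<7](R))))) → 6
  π[f]((σ[f>2](S) ∪ π[g,f](ρ[f/a](ρ[g/d](σ[a<7](R)))))) → 6

|E| = 6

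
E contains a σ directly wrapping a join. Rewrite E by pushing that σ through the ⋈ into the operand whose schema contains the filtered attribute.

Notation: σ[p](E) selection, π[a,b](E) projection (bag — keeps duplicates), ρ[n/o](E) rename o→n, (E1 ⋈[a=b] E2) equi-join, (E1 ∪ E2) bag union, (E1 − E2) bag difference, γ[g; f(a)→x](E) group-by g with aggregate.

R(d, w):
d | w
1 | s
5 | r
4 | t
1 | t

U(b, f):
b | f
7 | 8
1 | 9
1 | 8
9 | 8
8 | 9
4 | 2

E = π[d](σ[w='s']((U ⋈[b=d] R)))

σ filters on w, owned by the right side.
E' = π[d]((U ⋈[b=d] σ[w='s'](R)))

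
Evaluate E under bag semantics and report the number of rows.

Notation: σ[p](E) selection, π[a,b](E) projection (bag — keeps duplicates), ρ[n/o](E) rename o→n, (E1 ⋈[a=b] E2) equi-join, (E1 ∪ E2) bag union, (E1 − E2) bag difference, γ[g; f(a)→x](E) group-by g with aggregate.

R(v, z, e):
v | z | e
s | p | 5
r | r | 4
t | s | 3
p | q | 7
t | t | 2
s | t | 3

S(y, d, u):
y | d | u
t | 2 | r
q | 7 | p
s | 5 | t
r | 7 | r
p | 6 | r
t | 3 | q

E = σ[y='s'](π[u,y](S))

Row counts bottom-up:
  S → 6
  π[u,y](S) → 6
  σ[y='s'](π[u,y](S)) → 1

|E| = 1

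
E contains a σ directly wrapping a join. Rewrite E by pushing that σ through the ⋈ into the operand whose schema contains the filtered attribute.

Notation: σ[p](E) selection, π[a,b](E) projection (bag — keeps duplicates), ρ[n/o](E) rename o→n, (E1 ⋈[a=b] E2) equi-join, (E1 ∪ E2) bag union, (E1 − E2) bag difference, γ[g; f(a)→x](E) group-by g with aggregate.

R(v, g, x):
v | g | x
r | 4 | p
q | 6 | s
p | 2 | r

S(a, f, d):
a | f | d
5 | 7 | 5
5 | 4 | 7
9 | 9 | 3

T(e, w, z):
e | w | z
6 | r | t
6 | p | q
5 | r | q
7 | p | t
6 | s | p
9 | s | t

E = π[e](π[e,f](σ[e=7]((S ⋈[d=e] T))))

σ filters on e, owned by the right side.
E' = π[e](π[e,f]((S ⋈[d=e] σ[e=7](T))))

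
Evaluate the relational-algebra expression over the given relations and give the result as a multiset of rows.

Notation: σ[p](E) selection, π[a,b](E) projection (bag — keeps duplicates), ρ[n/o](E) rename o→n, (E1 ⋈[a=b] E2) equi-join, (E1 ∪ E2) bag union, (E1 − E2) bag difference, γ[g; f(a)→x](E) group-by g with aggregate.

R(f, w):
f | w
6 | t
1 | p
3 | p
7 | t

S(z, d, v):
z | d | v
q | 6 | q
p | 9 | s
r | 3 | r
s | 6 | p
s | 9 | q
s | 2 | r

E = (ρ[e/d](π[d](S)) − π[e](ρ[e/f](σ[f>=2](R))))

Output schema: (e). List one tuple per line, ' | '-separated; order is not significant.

Per-node cardinality:
  S → 6
  π[d](S) → 6
  ρ[e/d](π[d](S)) → 6
  R → 4
  σ[f>=2](R) → 3
  ρ[e/f](σ[f>=2](R)) → 3
  π[e](ρ[e/f](σ[f>=2](R))) → 3
  (ρ[e/d](π[d](S)) − π[e](ρ[e/f](σ[f>=2](R)))) → 4

== RESULT ==
e
2
6
9
9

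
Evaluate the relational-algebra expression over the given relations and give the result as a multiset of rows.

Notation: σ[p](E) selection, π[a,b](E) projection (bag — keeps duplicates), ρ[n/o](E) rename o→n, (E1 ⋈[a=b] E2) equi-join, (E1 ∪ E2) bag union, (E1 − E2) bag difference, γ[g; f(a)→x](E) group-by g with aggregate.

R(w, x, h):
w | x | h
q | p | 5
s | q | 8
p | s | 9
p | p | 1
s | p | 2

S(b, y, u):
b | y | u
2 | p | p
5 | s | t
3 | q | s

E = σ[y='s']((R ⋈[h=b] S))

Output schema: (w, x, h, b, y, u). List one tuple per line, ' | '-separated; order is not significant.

Row counts bottom-up:
  R → 5
  S → 3
  (R ⋈[h=b] S) → 2
  σ[y='s']((R ⋈[h=b] S)) → 1

== RESULT ==
w | x | h | b | y | u
q | p | 5 | 5 | s | t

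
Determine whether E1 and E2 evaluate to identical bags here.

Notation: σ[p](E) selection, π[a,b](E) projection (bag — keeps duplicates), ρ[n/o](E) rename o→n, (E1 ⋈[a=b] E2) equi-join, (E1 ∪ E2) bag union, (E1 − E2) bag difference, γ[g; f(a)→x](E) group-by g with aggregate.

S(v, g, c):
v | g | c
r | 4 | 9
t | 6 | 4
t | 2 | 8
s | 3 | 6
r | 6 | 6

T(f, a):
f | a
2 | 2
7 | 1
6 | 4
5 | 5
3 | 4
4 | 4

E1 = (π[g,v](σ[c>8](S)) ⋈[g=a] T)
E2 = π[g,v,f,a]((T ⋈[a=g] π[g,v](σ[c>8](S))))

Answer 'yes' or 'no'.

E1 per-node cardinality:
  S → 5
  σ[c>8](S) → 1
  π[g,v](σ[c>8](S)) → 1
  T → 6
  (π[g,v](σ[c>8](S)) ⋈[g=a] T) → 3
E2 per-node cardinality:
  T → 6
  S → 5
  σ[c>8](S) → 1
  π[g,v](σ[c>8](S)) → 1
  (T ⋈[a=g] π[g,v](σ[c>8](S))) → 3
  π[g,v,f,a]((T ⋈[a=g] π[g,v](σ[c>8](S)))) → 3

E1 and E2 produce the same multiset:
g | v | f | a
4 | r | 3 | 4
4 | r | 4 | 4
4 | r | 6 | 4

yes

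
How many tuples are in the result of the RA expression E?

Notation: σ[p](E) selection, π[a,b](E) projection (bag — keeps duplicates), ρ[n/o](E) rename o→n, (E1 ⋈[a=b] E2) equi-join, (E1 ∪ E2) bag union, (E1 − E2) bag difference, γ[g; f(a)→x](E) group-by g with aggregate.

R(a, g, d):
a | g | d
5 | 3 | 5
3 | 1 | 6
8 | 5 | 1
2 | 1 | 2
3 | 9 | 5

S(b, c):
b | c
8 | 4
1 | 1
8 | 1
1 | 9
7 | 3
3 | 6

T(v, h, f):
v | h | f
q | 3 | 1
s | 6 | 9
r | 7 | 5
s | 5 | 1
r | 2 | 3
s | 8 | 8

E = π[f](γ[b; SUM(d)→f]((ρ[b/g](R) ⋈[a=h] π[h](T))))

Per-node cardinality:
  R → 5
  ρ[b/g](R) → 5
  T → 6
  π[h](T) → 6
  (ρ[b/g](R) ⋈[a=h] π[h](T)) → 5
  γ[b; SUM(d)→f]((ρ[b/g](R) ⋈[a=h] π[h](T))) → 4
  π[f](γ[b; SUM(d)→f]((ρ[b/g](R) ⋈[a=h] π[h](T)))) → 4

|E| = 4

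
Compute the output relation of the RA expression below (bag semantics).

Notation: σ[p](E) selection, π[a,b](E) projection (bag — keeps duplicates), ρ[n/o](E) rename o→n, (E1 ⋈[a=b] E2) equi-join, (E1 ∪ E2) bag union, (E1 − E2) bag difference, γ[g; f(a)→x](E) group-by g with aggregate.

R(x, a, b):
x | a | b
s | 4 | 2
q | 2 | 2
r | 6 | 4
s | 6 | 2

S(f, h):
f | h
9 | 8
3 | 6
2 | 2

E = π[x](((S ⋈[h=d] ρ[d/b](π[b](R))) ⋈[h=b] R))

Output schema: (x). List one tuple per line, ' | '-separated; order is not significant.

Subexpression sizes:
  S → 3
  R → 4
  π[b](R) → 4
  ρ[d/b](π[b](R)) → 4
  (S ⋈[h=d] ρ[d/b](π[b](R))) → 3
  R → 4
  ((S ⋈[h=d] ρ[d/b](π[b](R))) ⋈[h=b] R) → 9
  π[x](((S ⋈[h=d] ρ[d/b](π[b](R))) ⋈[h=b] R)) → 9

== RESULT ==
x
q
q
q
s
s
s
s
s
s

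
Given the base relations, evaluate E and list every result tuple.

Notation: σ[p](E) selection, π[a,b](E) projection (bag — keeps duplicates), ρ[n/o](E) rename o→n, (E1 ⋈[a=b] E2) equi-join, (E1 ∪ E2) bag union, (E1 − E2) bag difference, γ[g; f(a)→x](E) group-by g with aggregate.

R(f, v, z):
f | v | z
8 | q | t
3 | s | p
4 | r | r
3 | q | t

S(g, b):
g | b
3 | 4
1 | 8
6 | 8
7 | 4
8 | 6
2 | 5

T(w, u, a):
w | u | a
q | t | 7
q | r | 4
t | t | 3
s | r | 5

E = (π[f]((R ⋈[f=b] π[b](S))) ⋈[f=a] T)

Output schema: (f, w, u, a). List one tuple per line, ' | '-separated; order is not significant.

Per-node cardinality:
  R → 4
  S → 6
  π[b](S) → 6
  (R ⋈[f=b] π[b](S)) → 4
  π[f]((R ⋈[f=b] π[b](S))) → 4
  T → 4
  (π[f]((R ⋈[f=b] π[b](S))) ⋈[f=a] T) → 2

== RESULT ==
f | w | u | a
4 | q | r | 4
4 | q | r | 4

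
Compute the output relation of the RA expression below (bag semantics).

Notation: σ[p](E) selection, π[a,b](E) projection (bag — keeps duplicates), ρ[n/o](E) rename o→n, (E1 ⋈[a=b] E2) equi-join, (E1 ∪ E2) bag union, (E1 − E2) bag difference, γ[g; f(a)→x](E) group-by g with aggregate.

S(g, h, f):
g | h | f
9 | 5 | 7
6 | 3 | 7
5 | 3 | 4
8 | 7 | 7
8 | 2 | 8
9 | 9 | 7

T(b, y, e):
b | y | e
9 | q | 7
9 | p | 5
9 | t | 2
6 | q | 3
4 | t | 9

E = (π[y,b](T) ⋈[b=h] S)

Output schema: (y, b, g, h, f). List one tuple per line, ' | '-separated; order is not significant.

Row counts bottom-up:
  T → 5
  π[y,b](T) → 5
  S → 6
  (π[y,b](T) ⋈[b=h] S) → 3

== RESULT ==
y | b | g | h | f
p | 9 | 9 | 9 | 7
q | 9 | 9 | 9 | 7
t | 9 | 9 | 9 | 7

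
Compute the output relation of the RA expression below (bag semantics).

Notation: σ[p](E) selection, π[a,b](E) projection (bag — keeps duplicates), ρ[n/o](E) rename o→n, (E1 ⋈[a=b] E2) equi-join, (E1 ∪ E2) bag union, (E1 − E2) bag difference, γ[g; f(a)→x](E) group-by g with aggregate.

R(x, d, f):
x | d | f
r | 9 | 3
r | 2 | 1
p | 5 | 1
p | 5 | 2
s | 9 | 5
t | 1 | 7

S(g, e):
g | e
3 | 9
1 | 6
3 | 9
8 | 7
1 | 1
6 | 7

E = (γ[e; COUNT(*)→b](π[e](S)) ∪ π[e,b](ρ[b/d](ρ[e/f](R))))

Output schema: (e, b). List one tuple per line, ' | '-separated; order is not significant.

Subexpression sizes:
  S → 6
  π[e](S) → 6
  γ[e; COUNT(*)→b](π[e](S)) → 4
  R → 6
  ρ[e/f](R) → 6
  ρ[b/d](ρ[e/f](R)) → 6
  π[e,b](ρ[b/d](ρ[e/f](R))) → 6
  (γ[e; COUNT(*)→b](π[e](S)) ∪ π[e,b](ρ[b/d](ρ[e/f](R)))) → 10

== RESULT ==
e | b
1 | 1
1 | 2
1 | 5
2 | 5
3 | 9
5 | 9
6 | 1
7 | 1
7 | 2
9 | 2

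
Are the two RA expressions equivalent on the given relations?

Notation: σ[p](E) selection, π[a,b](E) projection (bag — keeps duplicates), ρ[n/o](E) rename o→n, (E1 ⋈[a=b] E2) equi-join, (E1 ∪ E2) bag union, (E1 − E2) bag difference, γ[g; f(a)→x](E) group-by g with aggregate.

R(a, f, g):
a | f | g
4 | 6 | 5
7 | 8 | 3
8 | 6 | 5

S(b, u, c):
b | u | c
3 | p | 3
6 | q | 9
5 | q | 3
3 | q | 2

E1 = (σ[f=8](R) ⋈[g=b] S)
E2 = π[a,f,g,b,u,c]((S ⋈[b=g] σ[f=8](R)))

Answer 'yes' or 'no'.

E1 per-node cardinality:
  R → 3
  σ[f=8](R) → 1
  S → 4
  (σ[f=8](R) ⋈[g=b] S) → 2
E2 per-node cardinality:
  S → 4
  R → 3
  σ[f=8](R) → 1
  (S ⋈[b=g] σ[f=8](R)) → 2
  π[a,f,g,b,u,c]((S ⋈[b=g] σ[f=8](R))) → 2

E1 and E2 produce the same multiset:
a | f | g | b | u | c
7 | 8 | 3 | 3 | p | 3
7 | 8 | 3 | 3 | q | 2

yes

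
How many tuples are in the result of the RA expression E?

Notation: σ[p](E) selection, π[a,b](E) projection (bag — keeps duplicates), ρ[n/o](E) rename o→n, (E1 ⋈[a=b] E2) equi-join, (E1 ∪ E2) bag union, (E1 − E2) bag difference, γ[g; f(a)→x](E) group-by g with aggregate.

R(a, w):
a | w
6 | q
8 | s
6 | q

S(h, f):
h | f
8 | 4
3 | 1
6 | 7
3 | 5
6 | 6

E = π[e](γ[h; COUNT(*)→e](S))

Per-node cardinality:
  S → 5
  γ[h; COUNT(*)→e](S) → 3
  π[e](γ[h; COUNT(*)→e](S)) → 3

|E| = 3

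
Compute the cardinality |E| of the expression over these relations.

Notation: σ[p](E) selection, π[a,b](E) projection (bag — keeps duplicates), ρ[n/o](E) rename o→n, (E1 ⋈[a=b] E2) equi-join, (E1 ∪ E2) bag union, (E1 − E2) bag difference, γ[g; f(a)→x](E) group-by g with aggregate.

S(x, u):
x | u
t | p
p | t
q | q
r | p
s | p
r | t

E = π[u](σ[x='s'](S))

Subexpression sizes:
  S → 6
  σ[x='s'](S) → 1
  π[u](σ[x='s'](S)) → 1

|E| = 1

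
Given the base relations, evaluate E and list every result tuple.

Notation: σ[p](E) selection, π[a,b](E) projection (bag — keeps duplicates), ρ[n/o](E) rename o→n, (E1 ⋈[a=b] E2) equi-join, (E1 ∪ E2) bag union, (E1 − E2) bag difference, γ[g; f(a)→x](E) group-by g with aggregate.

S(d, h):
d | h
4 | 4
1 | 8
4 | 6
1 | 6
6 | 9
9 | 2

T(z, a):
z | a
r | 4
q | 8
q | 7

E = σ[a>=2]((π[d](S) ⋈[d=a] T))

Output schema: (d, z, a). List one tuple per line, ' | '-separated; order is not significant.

Stepwise |·|:
  S → 6
  π[d](S) → 6
  T → 3
  (π[d](S) ⋈[d=a] T) → 2
  σ[a>=2]((π[d](S) ⋈[d=a] T)) → 2

== RESULT ==
d | z | a
4 | r | 4
4 | r | 4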